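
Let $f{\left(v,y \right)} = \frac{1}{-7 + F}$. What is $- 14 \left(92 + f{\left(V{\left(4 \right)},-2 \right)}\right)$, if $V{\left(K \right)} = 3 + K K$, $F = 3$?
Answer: $- \frac{2569}{2} \approx -1284.5$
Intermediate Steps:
$V{\left(K \right)} = 3 + K^{2}$
$f{\left(v,y \right)} = - \frac{1}{4}$ ($f{\left(v,y \right)} = \frac{1}{-7 + 3} = \frac{1}{-4} = - \frac{1}{4}$)
$- 14 \left(92 + f{\left(V{\left(4 \right)},-2 \right)}\right) = - 14 \left(92 - \frac{1}{4}\right) = \left(-14\right) \frac{367}{4} = - \frac{2569}{2}$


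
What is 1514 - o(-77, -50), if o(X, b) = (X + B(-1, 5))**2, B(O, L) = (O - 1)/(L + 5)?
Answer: -111146/25 ≈ -4445.8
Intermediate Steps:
B(O, L) = (-1 + O)/(5 + L)
o(X, b) = (-1/5 + X)**2 (o(X, b) = (X + (-1 - 1)/(5 + 5))**2 = (X - 2/10)**2 = (X + (1/10)*(-2))**2 = (X - 1/5)**2 = (-1/5 + X)**2)
1514 - o(-77, -50) = 1514 - (-1 + 5*(-77))**2/25 = 1514 - (-1 - 385)**2/25 = 1514 - (-386)**2/25 = 1514 - 148996/25 = -111146/25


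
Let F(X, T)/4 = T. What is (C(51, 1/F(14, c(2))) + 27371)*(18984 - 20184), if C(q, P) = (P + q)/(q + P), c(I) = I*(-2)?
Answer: -32846400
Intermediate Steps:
c(I) = -2*I
F(X, T) = 4*T
C(q, P) = 1 (C(q, P) = (P + q)/(P + q) = 1)
(C(51, 1/F(14, c(2))) + 27371)*(18984 - 20184) = (1 + 27371)*(18984 - 20184) = 27372*(-1200) = -32846400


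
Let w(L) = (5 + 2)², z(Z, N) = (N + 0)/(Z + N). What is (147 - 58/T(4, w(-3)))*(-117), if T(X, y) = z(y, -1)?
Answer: -342927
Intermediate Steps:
z(Z, N) = N/(N + Z)
w(L) = 49 (w(L) = 7² = 49)
T(X, y) = -1/(-1 + y)
(147 - 58/T(4, w(-3)))*(-117) = (147 - 58/((-1/(-1 + 49))))*(-117) = (147 - 58/((-1/48)))*(-117) = (147 - 58/((-1*1/48)))*(-117) = (147 - 58/(-1/48))*(-117) = (147 - 58*(-48))*(-117) = (147 + 2784)*(-117) = 2931*(-117) = -342927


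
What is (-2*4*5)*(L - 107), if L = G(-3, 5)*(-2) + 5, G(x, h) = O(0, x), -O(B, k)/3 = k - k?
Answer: 4080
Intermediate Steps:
O(B, k) = 0 (O(B, k) = -3*(k - k) = -3*0 = 0)
G(x, h) = 0
L = 5 (L = 0*(-2) + 5 = 0 + 5 = 5)
(-2*4*5)*(L - 107) = (-2*4*5)*(5 - 107) = -8*5*(-102) = -40*(-102) = 4080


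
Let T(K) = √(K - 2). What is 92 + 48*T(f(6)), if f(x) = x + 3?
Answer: 92 + 48*√7 ≈ 219.00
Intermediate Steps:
f(x) = 3 + x
T(K) = √(-2 + K)
92 + 48*T(f(6)) = 92 + 48*√(-2 + (3 + 6)) = 92 + 48*√(-2 + 9) = 92 + 48*√7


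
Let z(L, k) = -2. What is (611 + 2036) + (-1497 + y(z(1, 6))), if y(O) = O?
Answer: 1148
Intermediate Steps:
(611 + 2036) + (-1497 + y(z(1, 6))) = (611 + 2036) + (-1497 - 2) = 2647 - 1499 = 1148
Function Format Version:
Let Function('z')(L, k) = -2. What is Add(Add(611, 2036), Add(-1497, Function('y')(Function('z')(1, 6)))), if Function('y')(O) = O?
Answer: 1148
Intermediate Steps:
Add(Add(611, 2036), Add(-1497, Function('y')(Function('z')(1, 6)))) = Add(Add(611, 2036), Add(-1497, -2)) = Add(2647, -1499) = 1148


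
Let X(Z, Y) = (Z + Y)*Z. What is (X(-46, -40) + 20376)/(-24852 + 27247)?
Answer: 24332/2395 ≈ 10.160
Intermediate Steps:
X(Z, Y) = Z*(Y + Z) (X(Z, Y) = (Y + Z)*Z = Z*(Y + Z))
(X(-46, -40) + 20376)/(-24852 + 27247) = (-46*(-40 - 46) + 20376)/(-24852 + 27247) = (-46*(-86) + 20376)/2395 = (3956 + 20376)*(1/2395) = 24332*(1/2395) = 24332/2395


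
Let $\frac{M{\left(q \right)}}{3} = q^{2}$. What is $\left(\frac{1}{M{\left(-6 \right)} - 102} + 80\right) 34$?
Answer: $\frac{8177}{3} \approx 2725.7$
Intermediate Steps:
$M{\left(q \right)} = 3 q^{2}$
$\left(\frac{1}{M{\left(-6 \right)} - 102} + 80\right) 34 = \left(\frac{1}{3 \left(-6\right)^{2} - 102} + 80\right) 34 = \left(\frac{1}{3 \cdot 36 - 102} + 80\right) 34 = \left(\frac{1}{108 - 102} + 80\right) 34 = \left(\frac{1}{6} + 80\right) 34 = \frac{481}{6} \cdot 34 = \frac{8177}{3}$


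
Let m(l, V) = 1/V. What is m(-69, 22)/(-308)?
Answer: -1/6776 ≈ -0.00014758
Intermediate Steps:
m(-69, 22)/(-308) = 1/(22*(-308)) = (1/22)*(-1/308) = -1/6776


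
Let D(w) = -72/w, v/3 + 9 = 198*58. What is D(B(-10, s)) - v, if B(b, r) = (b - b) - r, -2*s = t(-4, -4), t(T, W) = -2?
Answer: -34353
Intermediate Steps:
s = 1 (s = -1/2*(-2) = 1)
B(b, r) = -r (B(b, r) = 0 - r = -r)
v = 34425 (v = -27 + 3*(198*58) = -27 + 3*11484 = -27 + 34452 = 34425)
D(B(-10, s)) - v = -72/((-1*1)) - 1*34425 = -72/(-1) - 34425 = -72*(-1) - 34425 = 72 - 34425 = -34353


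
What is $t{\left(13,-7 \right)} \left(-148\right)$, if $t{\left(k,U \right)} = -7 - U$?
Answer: $0$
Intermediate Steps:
$t{\left(13,-7 \right)} \left(-148\right) = \left(-7 - -7\right) \left(-148\right) = \left(-7 + 7\right) \left(-148\right) = 0 \left(-148\right) = 0$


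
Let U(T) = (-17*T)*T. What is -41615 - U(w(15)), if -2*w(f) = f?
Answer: -162635/4 ≈ -40659.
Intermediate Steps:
w(f) = -f/2
U(T) = -17*T**2
-41615 - U(w(15)) = -41615 - (-17)*(-1/2*15)**2 = -41615 - (-17)*(-15/2)**2 = -41615 - (-17)*225/4 = -41615 - 1*(-3825/4) = -41615 + 3825/4 = -162635/4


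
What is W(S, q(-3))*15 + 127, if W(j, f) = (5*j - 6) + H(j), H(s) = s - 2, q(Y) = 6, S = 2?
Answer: 187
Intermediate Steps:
H(s) = -2 + s
W(j, f) = -8 + 6*j (W(j, f) = (5*j - 6) + (-2 + j) = (-6 + 5*j) + (-2 + j) = -8 + 6*j)
W(S, q(-3))*15 + 127 = (-8 + 6*2)*15 + 127 = (-8 + 12)*15 + 127 = 4*15 + 127 = 60 + 127 = 187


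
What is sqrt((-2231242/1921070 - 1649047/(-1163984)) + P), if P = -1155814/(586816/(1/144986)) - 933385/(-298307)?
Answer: 3*sqrt(4619940634393606537779361896489574681933007624126365)/110843874811097472171624680 ≈ 1.8396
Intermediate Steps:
P = 39706074311131431/12689995377876416 (P = -1155814/(586816/(1/144986)) - 933385*(-1/298307) = -1155814/(586816*144986) + 933385/298307 = -1155814/85080104576 + 933385/298307 = -1155814*1/85080104576 + 933385/298307 = -577907/42540052288 + 933385/298307 = 39706074311131431/12689995377876416 ≈ 3.1289)
sqrt((-2231242/1921070 - 1649047/(-1163984)) + P) = sqrt((-2231242/1921070 - 1649047/(-1163984)) + 39706074311131431/12689995377876416) = sqrt((-2231242*1/1921070 - 1649047*(-1/1163984)) + 39706074311131431/12689995377876416) = sqrt((-1115621/960535 + 1649047/1163984) + 39706074311131431/12689995377876416) = sqrt(285402366081/1118047371440 + 39706074311131431/12689995377876416) = sqrt(3000939170010292998095248521/886750998488779777372997440) = 3*sqrt(4619940634393606537779361896489574681933007624126365)/110843874811097472171624680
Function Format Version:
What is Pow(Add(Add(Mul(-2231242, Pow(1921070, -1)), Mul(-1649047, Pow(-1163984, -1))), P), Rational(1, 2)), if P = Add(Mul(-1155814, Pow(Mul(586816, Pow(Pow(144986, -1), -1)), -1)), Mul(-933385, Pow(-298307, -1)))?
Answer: Mul(Rational(3, 110843874811097472171624680), Pow(4619940634393606537779361896489574681933007624126365, Rational(1, 2))) ≈ 1.8396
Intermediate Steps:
P = Rational(39706074311131431, 12689995377876416) (P = Add(Mul(-1155814, Pow(Mul(586816, Pow(Rational(1, 144986), -1)), -1)), Mul(-933385, Rational(-1, 298307))) = Add(Mul(-1155814, Pow(Mul(586816, 144986), -1)), Rational(933385, 298307)) = Add(Mul(-1155814, Pow(85080104576, -1)), Rational(933385, 298307)) = Add(Mul(-1155814, Rational(1, 85080104576)), Rational(933385, 298307)) = Add(Rational(-577907, 42540052288), Rational(933385, 298307)) = Rational(39706074311131431, 12689995377876416) ≈ 3.1289)
Pow(Add(Add(Mul(-2231242, Pow(1921070, -1)), Mul(-1649047, Pow(-1163984, -1))), P), Rational(1, 2)) = Pow(Add(Add(Mul(-2231242, Pow(1921070, -1)), Mul(-1649047, Pow(-1163984, -1))), Rational(39706074311131431, 12689995377876416)), Rational(1, 2)) = Pow(Add(Add(Mul(-2231242, Rational(1, 1921070)), Mul(-1649047, Rational(-1, 1163984))), Rational(39706074311131431, 12689995377876416)), Rational(1, 2)) = Pow(Add(Add(Rational(-1115621, 960535), Rational(1649047, 1163984)), Rational(39706074311131431, 12689995377876416)), Rational(1, 2)) = Pow(Add(Rational(285402366081, 1118047371440), Rational(39706074311131431, 12689995377876416)), Rational(1, 2)) = Pow(Rational(3000939170010292998095248521, 886750998488779777372997440), Rational(1, 2)) = Mul(Rational(3, 110843874811097472171624680), Pow(4619940634393606537779361896489574681933007624126365, Rational(1, 2)))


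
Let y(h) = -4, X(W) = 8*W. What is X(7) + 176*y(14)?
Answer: -648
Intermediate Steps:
X(7) + 176*y(14) = 8*7 + 176*(-4) = 56 - 704 = -648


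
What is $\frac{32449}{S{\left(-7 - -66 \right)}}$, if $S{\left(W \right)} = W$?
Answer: $\frac{32449}{59} \approx 549.98$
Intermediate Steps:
$\frac{32449}{S{\left(-7 - -66 \right)}} = \frac{32449}{-7 - -66} = \frac{32449}{-7 + 66} = \frac{32449}{59}$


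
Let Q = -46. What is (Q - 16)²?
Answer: 3844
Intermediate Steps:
(Q - 16)² = (-46 - 16)² = (-62)² = 3844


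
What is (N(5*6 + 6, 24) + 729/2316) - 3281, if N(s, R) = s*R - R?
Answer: -1884209/772 ≈ -2440.7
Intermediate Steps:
N(s, R) = -R + R*s (N(s, R) = R*s - R = -R + R*s)
(N(5*6 + 6, 24) + 729/2316) - 3281 = (24*(-1 + (5*6 + 6)) + 729/2316) - 3281 = (24*(-1 + (30 + 6)) + 729*(1/2316)) - 3281 = (24*(-1 + 36) + 243/772) - 3281 = (24*35 + 243/772) - 3281 = (840 + 243/772) - 3281 = 648723/772 - 3281 = -1884209/772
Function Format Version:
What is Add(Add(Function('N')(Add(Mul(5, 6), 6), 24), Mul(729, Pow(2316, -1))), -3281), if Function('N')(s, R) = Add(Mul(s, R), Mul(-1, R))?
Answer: Rational(-1884209, 772) ≈ -2440.7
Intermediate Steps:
Function('N')(s, R) = Add(Mul(-1, R), Mul(R, s)) (Function('N')(s, R) = Add(Mul(R, s), Mul(-1, R)) = Add(Mul(-1, R), Mul(R, s)))
Add(Add(Function('N')(Add(Mul(5, 6), 6), 24), Mul(729, Pow(2316, -1))), -3281) = Add(Add(Mul(24, Add(-1, Add(Mul(5, 6), 6))), Mul(729, Pow(2316, -1))), -3281) = Add(Add(Mul(24, Add(-1, Add(30, 6))), Mul(729, Rational(1, 2316))), -3281) = Add(Add(Mul(24, Add(-1, 36)), Rational(243, 772)), -3281) = Add(Add(Mul(24, 35), Rational(243, 772)), -3281) = Add(Add(840, Rational(243, 772)), -3281) = Add(Rational(648723, 772), -3281) = Rational(-1884209, 772)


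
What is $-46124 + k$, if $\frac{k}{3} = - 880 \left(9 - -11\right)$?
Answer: $-98924$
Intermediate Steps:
$k = -52800$ ($k = 3 \left(- 880 \left(9 - -11\right)\right) = 3 \left(- 880 \left(9 + 11\right)\right) = 3 \left(\left(-880\right) 20\right) = 3 \left(-17600\right) = -52800$)
$-46124 + k = -46124 - 52800 = -98924$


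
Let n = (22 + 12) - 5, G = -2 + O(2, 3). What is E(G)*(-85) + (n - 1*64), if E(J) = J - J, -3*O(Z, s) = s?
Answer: -35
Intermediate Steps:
O(Z, s) = -s/3
G = -3 (G = -2 - 1/3*3 = -2 - 1 = -3)
n = 29 (n = 34 - 5 = 29)
E(J) = 0
E(G)*(-85) + (n - 1*64) = 0*(-85) + (29 - 1*64) = 0 + (29 - 64) = 0 - 35 = -35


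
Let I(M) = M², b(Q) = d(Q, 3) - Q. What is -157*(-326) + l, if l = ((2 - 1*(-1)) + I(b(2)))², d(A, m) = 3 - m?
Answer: 51231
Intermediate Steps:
b(Q) = -Q (b(Q) = (3 - 1*3) - Q = (3 - 3) - Q = 0 - Q = -Q)
l = 49 (l = ((2 - 1*(-1)) + (-1*2)²)² = ((2 + 1) + (-2)²)² = (3 + 4)² = 7² = 49)
-157*(-326) + l = -157*(-326) + 49 = 51182 + 49 = 51231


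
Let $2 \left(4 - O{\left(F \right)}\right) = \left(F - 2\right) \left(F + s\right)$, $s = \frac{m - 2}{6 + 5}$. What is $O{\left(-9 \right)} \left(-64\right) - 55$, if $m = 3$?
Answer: $2825$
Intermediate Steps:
$s = \frac{1}{11}$ ($s = \frac{3 - 2}{6 + 5} = 1 \cdot \frac{1}{11} = \frac{1}{11} \approx 0.090909$)
$O{\left(F \right)} = 4 - \frac{\left(-2 + F\right) \left(\frac{1}{11} + F\right)}{2}$ ($O{\left(F \right)} = 4 - \frac{\left(F - 2\right) \left(F + \frac{1}{11}\right)}{2} = 4 - \frac{\left(-2 + F\right) \left(\frac{1}{11} + F\right)}{2}$)
$O{\left(-9 \right)} \left(-64\right) - 55 = \left(\frac{45}{11} - \frac{\left(-9\right)^{2}}{2} + \frac{21}{22} \left(-9\right)\right) \left(-64\right) - 55 = \left(\frac{45}{11} - \frac{81}{2} - \frac{189}{22}\right) \left(-64\right) - 55 = \left(-45\right) \left(-64\right) - 55 = 2880 - 55 = 2825$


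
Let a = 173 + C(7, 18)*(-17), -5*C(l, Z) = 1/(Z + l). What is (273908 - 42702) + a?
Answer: 28922392/125 ≈ 2.3138e+5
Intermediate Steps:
C(l, Z) = -1/(5*(Z + l))
a = 21642/125 (a = 173 - 1/(5*18 + 5*7)*(-17) = 173 - 1/(90 + 35)*(-17) = 173 - 1/125*(-17) = 173 + 17/125 = 21642/125 ≈ 173.14)
(273908 - 42702) + a = (273908 - 42702) + 21642/125 = 231206 + 21642/125 = 28922392/125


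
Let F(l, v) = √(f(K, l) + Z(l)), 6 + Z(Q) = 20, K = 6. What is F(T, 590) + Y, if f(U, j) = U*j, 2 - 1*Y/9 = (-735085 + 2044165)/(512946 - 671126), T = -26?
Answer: 731448/7909 + I*√142 ≈ 92.483 + 11.916*I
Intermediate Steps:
Z(Q) = 14 (Z(Q) = -6 + 20 = 14)
Y = 731448/7909 (Y = 18 - 9*(-735085 + 2044165)/(512946 - 671126) = 18 - 11781720/(-158180) = 18 - 11781720*(-1)/158180 = 18 - 9*(-65454/7909) = 18 + 589086/7909 = 731448/7909 ≈ 92.483)
F(l, v) = √(14 + 6*l) (F(l, v) = √(6*l + 14) = √(14 + 6*l))
F(T, 590) + Y = √(14 + 6*(-26)) + 731448/7909 = √(14 - 156) + 731448/7909 = √(-142) + 731448/7909 = I*√142 + 731448/7909 = 731448/7909 + I*√142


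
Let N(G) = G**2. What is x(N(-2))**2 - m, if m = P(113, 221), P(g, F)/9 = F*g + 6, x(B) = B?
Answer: -224795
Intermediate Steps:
P(g, F) = 54 + 9*F*g (P(g, F) = 9*(F*g + 6) = 9*(6 + F*g) = 54 + 9*F*g)
m = 224811 (m = 54 + 9*221*113 = 54 + 224757 = 224811)
x(N(-2))**2 - m = ((-2)**2)**2 - 1*224811 = 4**2 - 224811 = 16 - 224811 = -224795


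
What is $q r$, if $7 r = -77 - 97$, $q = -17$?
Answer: $\frac{2958}{7} \approx 422.57$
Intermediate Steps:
$r = - \frac{174}{7}$ ($r = \frac{-77 - 97}{7} = \frac{1}{7} \left(-174\right) = - \frac{174}{7} \approx -24.857$)
$q r = \left(-17\right) \left(- \frac{174}{7}\right) = \frac{2958}{7}$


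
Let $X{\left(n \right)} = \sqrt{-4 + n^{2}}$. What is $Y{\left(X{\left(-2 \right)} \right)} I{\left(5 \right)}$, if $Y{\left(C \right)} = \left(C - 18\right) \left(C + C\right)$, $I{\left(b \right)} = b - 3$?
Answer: $0$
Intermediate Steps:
$I{\left(b \right)} = -3 + b$ ($I{\left(b \right)} = b - 3 = -3 + b$)
$Y{\left(C \right)} = 2 C \left(-18 + C\right)$ ($Y{\left(C \right)} = \left(-18 + C\right) 2 C = 2 C \left(-18 + C\right)$)
$Y{\left(X{\left(-2 \right)} \right)} I{\left(5 \right)} = 2 \sqrt{-4 + \left(-2\right)^{2}} \left(-18 + \sqrt{-4 + \left(-2\right)^{2}}\right) \left(-3 + 5\right) = 2 \sqrt{-4 + 4} \left(-18 + \sqrt{-4 + 4}\right) 2 = 2 \sqrt{0} \left(-18 + \sqrt{0}\right) 2 = 2 \cdot 0 \left(-18 + 0\right) 2 = 2 \cdot 0 \left(-18\right) 2 = 0 \cdot 2 = 0$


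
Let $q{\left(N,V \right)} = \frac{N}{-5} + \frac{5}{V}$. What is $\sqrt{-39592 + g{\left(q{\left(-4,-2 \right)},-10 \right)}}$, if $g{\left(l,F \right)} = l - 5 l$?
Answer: $\frac{i \sqrt{989630}}{5} \approx 198.96 i$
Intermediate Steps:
$q{\left(N,V \right)} = \frac{5}{V} - \frac{N}{5}$ ($q{\left(N,V \right)} = N \left(- \frac{1}{5}\right) + \frac{5}{V} = - \frac{N}{5} + \frac{5}{V} = \frac{5}{V} - \frac{N}{5}$)
$g{\left(l,F \right)} = - 4 l$
$\sqrt{-39592 + g{\left(q{\left(-4,-2 \right)},-10 \right)}} = \sqrt{-39592 - 4 \left(\frac{5}{-2} - - \frac{4}{5}\right)} = \sqrt{-39592 - 4 \left(5 \left(- \frac{1}{2}\right) + \frac{4}{5}\right)} = \sqrt{-39592 - 4 \left(- \frac{5}{2} + \frac{4}{5}\right)} = \sqrt{-39592 - - \frac{34}{5}} = \sqrt{-39592 + \frac{34}{5}} = \sqrt{- \frac{197926}{5}} = \frac{i \sqrt{989630}}{5}$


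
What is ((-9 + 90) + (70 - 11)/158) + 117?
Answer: 31343/158 ≈ 198.37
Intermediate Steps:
((-9 + 90) + (70 - 11)/158) + 117 = (81 + 59*(1/158)) + 117 = (81 + 59/158) + 117 = 12857/158 + 117 = 31343/158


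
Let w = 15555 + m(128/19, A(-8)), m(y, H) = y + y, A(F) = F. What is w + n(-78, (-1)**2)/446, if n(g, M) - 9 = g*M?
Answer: 131925935/8474 ≈ 15568.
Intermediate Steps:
n(g, M) = 9 + M*g (n(g, M) = 9 + g*M = 9 + M*g)
m(y, H) = 2*y
w = 295801/19 (w = 15555 + 2*(128/19) = 15555 + 256/19 = 295801/19 ≈ 15568.)
w + n(-78, (-1)**2)/446 = 295801/19 + (9 + (-1)**2*(-78))/446 = 295801/19 + (9 + 1*(-78))*(1/446) = 295801/19 + (9 - 78)*(1/446) = 295801/19 - 69*1/446 = 295801/19 - 69/446 = 131925935/8474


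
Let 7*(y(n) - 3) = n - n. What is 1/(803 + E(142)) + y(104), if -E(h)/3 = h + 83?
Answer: 385/128 ≈ 3.0078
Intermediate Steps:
E(h) = -249 - 3*h (E(h) = -3*(h + 83) = -3*(83 + h) = -249 - 3*h)
y(n) = 3 (y(n) = 3 + (n - n)/7 = 3 + (⅐)*0 = 3 + 0 = 3)
1/(803 + E(142)) + y(104) = 1/(803 + (-249 - 3*142)) + 3 = 1/(803 + (-249 - 426)) + 3 = 1/(803 - 675) + 3 = 1/128 + 3 = 385/128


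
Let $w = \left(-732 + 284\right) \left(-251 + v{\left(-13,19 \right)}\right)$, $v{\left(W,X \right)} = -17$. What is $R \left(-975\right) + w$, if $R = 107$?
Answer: $15739$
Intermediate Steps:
$w = 120064$ ($w = \left(-732 + 284\right) \left(-251 - 17\right) = \left(-448\right) \left(-268\right) = 120064$)
$R \left(-975\right) + w = 107 \left(-975\right) + 120064 = -104325 + 120064 = 15739$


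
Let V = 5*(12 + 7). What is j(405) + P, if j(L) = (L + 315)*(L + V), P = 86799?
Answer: 446799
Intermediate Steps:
V = 95 (V = 5*19 = 95)
j(L) = (95 + L)*(315 + L) (j(L) = (L + 315)*(L + 95) = (315 + L)*(95 + L) = (95 + L)*(315 + L))
j(405) + P = (29925 + 405**2 + 410*405) + 86799 = (29925 + 164025 + 166050) + 86799 = 360000 + 86799 = 446799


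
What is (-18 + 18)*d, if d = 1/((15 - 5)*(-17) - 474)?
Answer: 0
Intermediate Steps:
d = -1/644 (d = 1/(10*(-17) - 474) = 1/(-170 - 474) = 1/(-644) = -1/644 ≈ -0.0015528)
(-18 + 18)*d = (-18 + 18)*(-1/644) = 0*(-1/644) = 0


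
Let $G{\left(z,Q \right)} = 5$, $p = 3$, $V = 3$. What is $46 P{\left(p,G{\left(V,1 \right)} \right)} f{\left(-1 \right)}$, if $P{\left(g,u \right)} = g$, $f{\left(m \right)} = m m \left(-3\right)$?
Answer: $-414$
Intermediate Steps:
$f{\left(m \right)} = - 3 m^{2}$ ($f{\left(m \right)} = m^{2} \left(-3\right) = - 3 m^{2}$)
$46 P{\left(p,G{\left(V,1 \right)} \right)} f{\left(-1 \right)} = 46 \cdot 3 \left(- 3 \left(-1\right)^{2}\right) = 138 \left(\left(-3\right) 1\right) = 138 \left(-3\right) = -414$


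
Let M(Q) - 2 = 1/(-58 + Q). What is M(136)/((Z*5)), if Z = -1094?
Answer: -157/426660 ≈ -0.00036797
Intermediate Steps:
M(Q) = 2 + 1/(-58 + Q)
M(136)/((Z*5)) = ((-115 + 2*136)/(-58 + 136))/((-1094*5)) = ((-115 + 272)/78)/(-5470) = ((1/78)*157)*(-1/5470) = (157/78)*(-1/5470) = -157/426660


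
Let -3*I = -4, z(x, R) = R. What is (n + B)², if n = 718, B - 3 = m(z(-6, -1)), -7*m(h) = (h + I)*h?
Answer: 229280164/441 ≈ 5.1991e+5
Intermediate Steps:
I = 4/3 (I = -⅓*(-4) = 4/3 ≈ 1.3333)
m(h) = -h*(4/3 + h)/7 (m(h) = -(h + 4/3)*h/7 = -(4/3 + h)*h/7 = -h*(4/3 + h)/7)
B = 64/21 (B = 3 - 1/21*(-1)*(4 + 3*(-1)) = 3 - 1/21*(-1)*(4 - 3) = 3 - 1/21*(-1)*1 = 3 + 1/21 = 64/21 ≈ 3.0476)
(n + B)² = (718 + 64/21)² = (15142/21)² = 229280164/441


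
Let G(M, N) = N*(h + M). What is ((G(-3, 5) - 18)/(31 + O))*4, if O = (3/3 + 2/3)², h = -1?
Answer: -9/2 ≈ -4.5000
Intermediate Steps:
G(M, N) = N*(-1 + M)
O = 25/9 (O = (3*(⅓) + 2*(⅓))² = (1 + ⅔)² = (5/3)² = 25/9 ≈ 2.7778)
((G(-3, 5) - 18)/(31 + O))*4 = ((5*(-1 - 3) - 18)/(31 + 25/9))*4 = ((5*(-4) - 18)/(304/9))*4 = ((-20 - 18)*(9/304))*4 = -38*9/304*4 = -9/8*4 = -9/2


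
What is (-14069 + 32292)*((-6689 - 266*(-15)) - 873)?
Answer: -65092556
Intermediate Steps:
(-14069 + 32292)*((-6689 - 266*(-15)) - 873) = 18223*((-6689 + 3990) - 873) = 18223*(-2699 - 873) = 18223*(-3572) = -65092556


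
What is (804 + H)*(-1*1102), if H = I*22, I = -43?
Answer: 156484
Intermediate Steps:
H = -946 (H = -43*22 = -946)
(804 + H)*(-1*1102) = (804 - 946)*(-1*1102) = -142*(-1102) = 156484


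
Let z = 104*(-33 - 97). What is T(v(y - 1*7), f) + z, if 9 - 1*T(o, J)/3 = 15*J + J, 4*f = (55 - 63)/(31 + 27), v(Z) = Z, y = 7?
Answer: -391249/29 ≈ -13491.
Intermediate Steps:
f = -1/29 (f = ((55 - 63)/(31 + 27))/4 = (-8/58)/4 = (-8*1/58)/4 = (¼)*(-4/29) = -1/29 ≈ -0.034483)
T(o, J) = 27 - 48*J (T(o, J) = 27 - 3*(15*J + J) = 27 - 48*J)
z = -13520 (z = 104*(-130) = -13520)
T(v(y - 1*7), f) + z = (27 - 48*(-1/29)) - 13520 = (27 + 48/29) - 13520 = 831/29 - 13520 = -391249/29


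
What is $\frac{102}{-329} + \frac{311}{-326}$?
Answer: $- \frac{135571}{107254} \approx -1.264$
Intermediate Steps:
$\frac{102}{-329} + \frac{311}{-326} = 102 \left(- \frac{1}{329}\right) + 311 \left(- \frac{1}{326}\right) = - \frac{102}{329} - \frac{311}{326} = - \frac{135571}{107254}$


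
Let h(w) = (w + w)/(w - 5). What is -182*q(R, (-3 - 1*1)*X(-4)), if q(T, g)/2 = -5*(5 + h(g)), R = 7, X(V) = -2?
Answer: 56420/3 ≈ 18807.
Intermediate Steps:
h(w) = 2*w/(-5 + w) (h(w) = (2*w)/(-5 + w) = 2*w/(-5 + w))
q(T, g) = -50 - 20*g/(-5 + g) (q(T, g) = 2*(-5*(5 + 2*g/(-5 + g))) = 2*(-25 - 10*g/(-5 + g)) = -50 - 20*g/(-5 + g))
-182*q(R, (-3 - 1*1)*X(-4)) = -1820*(25 - 7*(-3 - 1*1)*(-2))/(-5 + (-3 - 1*1)*(-2)) = -1820*(25 - 7*(-3 - 1)*(-2))/(-5 + (-3 - 1)*(-2)) = -1820*(25 - (-28)*(-2))/(-5 - 4*(-2)) = -1820*(25 - 7*8)/(-5 + 8) = -1820*(25 - 56)/3 = -1820*(-31)/3 = -182*(-310/3) = 56420/3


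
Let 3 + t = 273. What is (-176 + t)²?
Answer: 8836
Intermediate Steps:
t = 270 (t = -3 + 273 = 270)
(-176 + t)² = (-176 + 270)² = 94² = 8836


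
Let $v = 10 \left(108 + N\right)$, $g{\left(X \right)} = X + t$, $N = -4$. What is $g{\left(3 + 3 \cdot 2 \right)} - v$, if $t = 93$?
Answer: $-938$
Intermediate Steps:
$g{\left(X \right)} = 93 + X$ ($g{\left(X \right)} = X + 93 = 93 + X$)
$v = 1040$ ($v = 10 \left(108 - 4\right) = 10 \cdot 104 = 1040$)
$g{\left(3 + 3 \cdot 2 \right)} - v = \left(93 + \left(3 + 3 \cdot 2\right)\right) - 1040 = \left(93 + \left(3 + 6\right)\right) - 1040 = \left(93 + 9\right) - 1040 = 102 - 1040 = -938$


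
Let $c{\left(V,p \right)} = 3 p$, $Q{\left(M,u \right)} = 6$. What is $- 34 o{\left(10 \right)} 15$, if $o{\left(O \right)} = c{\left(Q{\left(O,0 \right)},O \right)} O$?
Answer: $-153000$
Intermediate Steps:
$o{\left(O \right)} = 3 O^{2}$ ($o{\left(O \right)} = 3 O O = 3 O^{2}$)
$- 34 o{\left(10 \right)} 15 = - 34 \cdot 3 \cdot 10^{2} \cdot 15 = - 34 \cdot 3 \cdot 100 \cdot 15 = \left(-34\right) 300 \cdot 15 = \left(-10200\right) 15 = -153000$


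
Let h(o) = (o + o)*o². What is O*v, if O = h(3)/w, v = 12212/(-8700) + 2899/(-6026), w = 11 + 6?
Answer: -222324327/37135225 ≈ -5.9869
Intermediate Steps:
h(o) = 2*o³ (h(o) = (2*o)*o² = 2*o³)
w = 17
v = -24702703/13106550 (v = 12212*(-1/8700) + 2899*(-1/6026) = -3053/2175 - 2899/6026 = -24702703/13106550 ≈ -1.8848)
O = 54/17 (O = (2*3³)/17 = (2*27)*(1/17) = 54*(1/17) = 54/17 ≈ 3.1765)
O*v = (54/17)*(-24702703/13106550) = -222324327/37135225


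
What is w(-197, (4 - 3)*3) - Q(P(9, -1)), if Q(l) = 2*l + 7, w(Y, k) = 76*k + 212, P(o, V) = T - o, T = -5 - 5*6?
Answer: 521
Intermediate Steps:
T = -35 (T = -5 - 30 = -35)
P(o, V) = -35 - o
w(Y, k) = 212 + 76*k
Q(l) = 7 + 2*l
w(-197, (4 - 3)*3) - Q(P(9, -1)) = (212 + 76*((4 - 3)*3)) - (7 + 2*(-35 - 1*9)) = (212 + 76*(1*3)) - (7 + 2*(-35 - 9)) = (212 + 76*3) - (7 + 2*(-44)) = (212 + 228) - (7 - 88) = 440 - 1*(-81) = 440 + 81 = 521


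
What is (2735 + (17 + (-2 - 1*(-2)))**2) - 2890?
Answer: 134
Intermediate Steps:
(2735 + (17 + (-2 - 1*(-2)))**2) - 2890 = (2735 + (17 + (-2 + 2))**2) - 2890 = (2735 + (17 + 0)**2) - 2890 = (2735 + 17**2) - 2890 = (2735 + 289) - 2890 = 3024 - 2890 = 134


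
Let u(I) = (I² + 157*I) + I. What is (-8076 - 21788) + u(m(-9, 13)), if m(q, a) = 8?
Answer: -28536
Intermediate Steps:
u(I) = I² + 158*I
(-8076 - 21788) + u(m(-9, 13)) = (-8076 - 21788) + 8*(158 + 8) = -29864 + 8*166 = -29864 + 1328 = -28536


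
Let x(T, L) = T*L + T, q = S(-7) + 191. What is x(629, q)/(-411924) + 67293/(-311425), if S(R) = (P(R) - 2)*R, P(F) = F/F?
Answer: -66700980407/128283431700 ≈ -0.51995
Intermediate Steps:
P(F) = 1
S(R) = -R (S(R) = (1 - 2)*R = -R)
q = 198 (q = -1*(-7) + 191 = 7 + 191 = 198)
x(T, L) = T + L*T (x(T, L) = L*T + T = T + L*T)
x(629, q)/(-411924) + 67293/(-311425) = (629*(1 + 198))/(-411924) + 67293/(-311425) = (629*199)*(-1/411924) + 67293*(-1/311425) = 125171*(-1/411924) - 67293/311425 = -125171/411924 - 67293/311425 = -66700980407/128283431700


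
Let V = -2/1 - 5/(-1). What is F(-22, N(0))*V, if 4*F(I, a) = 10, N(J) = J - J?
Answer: 15/2 ≈ 7.5000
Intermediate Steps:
N(J) = 0
V = 3 (V = -2*1 - 5*(-1) = -2 + 5 = 3)
F(I, a) = 5/2 (F(I, a) = (1/4)*10 = 5/2)
F(-22, N(0))*V = (5/2)*3 = 15/2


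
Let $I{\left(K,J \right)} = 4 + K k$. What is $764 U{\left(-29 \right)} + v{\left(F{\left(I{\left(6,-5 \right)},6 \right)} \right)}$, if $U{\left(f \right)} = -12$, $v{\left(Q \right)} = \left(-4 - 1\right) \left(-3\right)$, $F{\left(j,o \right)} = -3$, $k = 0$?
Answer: $-9153$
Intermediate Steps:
$I{\left(K,J \right)} = 4$ ($I{\left(K,J \right)} = 4 + K 0 = 4 + 0 = 4$)
$v{\left(Q \right)} = 15$ ($v{\left(Q \right)} = \left(-5\right) \left(-3\right) = 15$)
$764 U{\left(-29 \right)} + v{\left(F{\left(I{\left(6,-5 \right)},6 \right)} \right)} = 764 \left(-12\right) + 15 = -9168 + 15 = -9153$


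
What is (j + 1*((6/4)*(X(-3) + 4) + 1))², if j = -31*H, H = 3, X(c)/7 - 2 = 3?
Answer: 4489/4 ≈ 1122.3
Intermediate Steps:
X(c) = 35 (X(c) = 14 + 7*3 = 14 + 21 = 35)
j = -93 (j = -31*3 = -93)
(j + 1*((6/4)*(X(-3) + 4) + 1))² = (-93 + 1*((6/4)*(35 + 4) + 1))² = (-93 + 1*((6*(¼))*39 + 1))² = (-93 + 1*((3/2)*39 + 1))² = (-93 + 1*(117/2 + 1))² = (-93 + 1*(119/2))² = (-93 + 119/2)² = (-67/2)² = 4489/4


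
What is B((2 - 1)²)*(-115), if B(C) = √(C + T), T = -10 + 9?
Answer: 0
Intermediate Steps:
T = -1
B(C) = √(-1 + C) (B(C) = √(C - 1) = √(-1 + C))
B((2 - 1)²)*(-115) = √(-1 + (2 - 1)²)*(-115) = √(-1 + 1²)*(-115) = √(-1 + 1)*(-115) = √0*(-115) = 0*(-115) = 0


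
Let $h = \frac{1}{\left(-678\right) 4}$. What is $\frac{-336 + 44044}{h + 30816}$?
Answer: $\frac{118536096}{83572991} \approx 1.4184$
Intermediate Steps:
$h = - \frac{1}{2712}$ ($h = \frac{1}{-2712} = - \frac{1}{2712} \approx -0.00036873$)
$\frac{-336 + 44044}{h + 30816} = \frac{-336 + 44044}{- \frac{1}{2712} + 30816} = \frac{43708}{\frac{83572991}{2712}} = 43708 \cdot \frac{2712}{83572991} = \frac{118536096}{83572991}$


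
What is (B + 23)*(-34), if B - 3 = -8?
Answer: -612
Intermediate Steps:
B = -5 (B = 3 - 8 = -5)
(B + 23)*(-34) = (-5 + 23)*(-34) = 18*(-34) = -612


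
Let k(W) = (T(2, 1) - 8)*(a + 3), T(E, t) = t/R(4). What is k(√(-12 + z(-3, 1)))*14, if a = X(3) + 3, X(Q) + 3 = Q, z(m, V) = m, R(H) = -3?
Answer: -700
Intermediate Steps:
T(E, t) = -t/3 (T(E, t) = t/(-3) = t*(-⅓) = -t/3)
X(Q) = -3 + Q
a = 3 (a = (-3 + 3) + 3 = 0 + 3 = 3)
k(W) = -50 (k(W) = (-⅓*1 - 8)*(3 + 3) = (-⅓ - 8)*6 = -25/3*6 = -50)
k(√(-12 + z(-3, 1)))*14 = -50*14 = -700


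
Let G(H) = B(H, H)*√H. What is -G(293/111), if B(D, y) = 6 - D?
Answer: -373*√32523/12321 ≈ -5.4596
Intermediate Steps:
G(H) = √H*(6 - H) (G(H) = (6 - H)*√H = √H*(6 - H))
-G(293/111) = -√(293/111)*(6 - 293/111) = -√(293*(1/111))*(6 - 293/111) = -√(293/111)*(6 - 1*293/111) = -√32523/111*(6 - 293/111) = -√32523/111*373/111 = -373*√32523/12321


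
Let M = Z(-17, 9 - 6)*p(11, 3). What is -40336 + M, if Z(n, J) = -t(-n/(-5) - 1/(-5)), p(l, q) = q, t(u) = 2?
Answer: -40342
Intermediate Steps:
Z(n, J) = -2 (Z(n, J) = -1*2 = -2)
M = -6 (M = -2*3 = -6)
-40336 + M = -40336 - 6 = -40342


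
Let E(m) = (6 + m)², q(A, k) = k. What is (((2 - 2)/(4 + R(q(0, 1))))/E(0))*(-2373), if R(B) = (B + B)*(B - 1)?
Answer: 0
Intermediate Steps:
R(B) = 2*B*(-1 + B) (R(B) = (2*B)*(-1 + B) = 2*B*(-1 + B))
(((2 - 2)/(4 + R(q(0, 1))))/E(0))*(-2373) = (((2 - 2)/(4 + 2*1*(-1 + 1)))/((6 + 0)²))*(-2373) = ((0/(4 + 2*1*0))/(6²))*(-2373) = ((0/(4 + 0))/36)*(-2373) = ((0/4)*(1/36))*(-2373) = ((0*(¼))*(1/36))*(-2373) = (0*(1/36))*(-2373) = 0*(-2373) = 0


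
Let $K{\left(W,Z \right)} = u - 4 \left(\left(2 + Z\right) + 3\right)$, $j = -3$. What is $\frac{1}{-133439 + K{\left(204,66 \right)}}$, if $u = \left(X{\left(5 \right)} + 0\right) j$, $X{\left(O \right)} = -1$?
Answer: $- \frac{1}{133720} \approx -7.4783 \cdot 10^{-6}$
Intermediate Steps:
$u = 3$ ($u = \left(-1 + 0\right) \left(-3\right) = \left(-1\right) \left(-3\right) = 3$)
$K{\left(W,Z \right)} = -17 - 4 Z$ ($K{\left(W,Z \right)} = 3 - 4 \left(\left(2 + Z\right) + 3\right) = 3 - 4 \left(5 + Z\right) = 3 - \left(20 + 4 Z\right) = -17 - 4 Z$)
$\frac{1}{-133439 + K{\left(204,66 \right)}} = \frac{1}{-133439 - 281} = \frac{1}{-133720} = - \frac{1}{133720}$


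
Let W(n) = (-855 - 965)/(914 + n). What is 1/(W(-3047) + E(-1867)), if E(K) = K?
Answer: -2133/3980491 ≈ -0.00053586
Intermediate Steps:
W(n) = -1820/(914 + n)
1/(W(-3047) + E(-1867)) = 1/(-1820/(914 - 3047) - 1867) = 1/(-1820/(-2133) - 1867) = 1/(-1820*(-1/2133) - 1867) = 1/(1820/2133 - 1867) = 1/(-3980491/2133) = -2133/3980491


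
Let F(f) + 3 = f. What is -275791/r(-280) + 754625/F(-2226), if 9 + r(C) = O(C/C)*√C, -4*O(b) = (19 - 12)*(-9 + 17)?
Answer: -2114253022/7206357 - 454244*I*√70/3233 ≈ -293.39 - 1175.5*I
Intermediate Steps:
O(b) = -14 (O(b) = -(19 - 12)*(-9 + 17)/4 = -7*8/4 = -¼*56 = -14)
F(f) = -3 + f
r(C) = -9 - 14*√C
-275791/r(-280) + 754625/F(-2226) = -275791/(-9 - 28*I*√70) + 754625/(-3 - 2226) = -275791/(-9 - 28*I*√70) + 754625/(-2229) = -275791/(-9 - 28*I*√70) + 754625*(-1/2229) = -275791/(-9 - 28*I*√70) - 754625/2229 = -754625/2229 - 275791/(-9 - 28*I*√70)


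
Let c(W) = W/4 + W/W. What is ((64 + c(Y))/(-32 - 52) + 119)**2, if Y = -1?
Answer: 32205625/2304 ≈ 13978.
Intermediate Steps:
c(W) = 1 + W/4 (c(W) = W*(1/4) + 1 = W/4 + 1 = 1 + W/4)
((64 + c(Y))/(-32 - 52) + 119)**2 = ((64 + (1 + (1/4)*(-1)))/(-32 - 52) + 119)**2 = ((64 + (1 - 1/4))/(-84) + 119)**2 = ((64 + 3/4)*(-1/84) + 119)**2 = ((259/4)*(-1/84) + 119)**2 = (-37/48 + 119)**2 = (5675/48)**2 = 32205625/2304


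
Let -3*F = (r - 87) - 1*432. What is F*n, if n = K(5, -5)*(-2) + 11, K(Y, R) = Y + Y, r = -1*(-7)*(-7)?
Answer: -1704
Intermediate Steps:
r = -49 (r = 7*(-7) = -49)
K(Y, R) = 2*Y
F = 568/3 (F = -((-49 - 87) - 1*432)/3 = -(-136 - 432)/3 = -1/3*(-568) = 568/3 ≈ 189.33)
n = -9 (n = (2*5)*(-2) + 11 = 10*(-2) + 11 = -20 + 11 = -9)
F*n = (568/3)*(-9) = -1704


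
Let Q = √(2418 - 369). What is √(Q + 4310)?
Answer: √(4310 + √2049) ≈ 65.994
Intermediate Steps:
Q = √2049 ≈ 45.266
√(Q + 4310) = √(√2049 + 4310) = √(4310 + √2049)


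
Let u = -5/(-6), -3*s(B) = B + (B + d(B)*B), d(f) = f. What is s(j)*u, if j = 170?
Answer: -73100/9 ≈ -8122.2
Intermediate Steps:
s(B) = -2*B/3 - B**2/3 (s(B) = -(B + (B + B*B))/3 = -(B + (B + B**2))/3 = -(B**2 + 2*B)/3 = -2*B/3 - B**2/3)
u = 5/6 (u = -5*(-1/6) = 5/6 ≈ 0.83333)
s(j)*u = -1/3*170*(2 + 170)*(5/6) = -1/3*170*172*(5/6) = -29240/3*5/6 = -73100/9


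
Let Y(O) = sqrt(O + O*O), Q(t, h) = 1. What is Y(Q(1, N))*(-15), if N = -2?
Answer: -15*sqrt(2) ≈ -21.213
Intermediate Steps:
Y(O) = sqrt(O + O**2)
Y(Q(1, N))*(-15) = sqrt(1*(1 + 1))*(-15) = sqrt(1*2)*(-15) = sqrt(2)*(-15) = -15*sqrt(2)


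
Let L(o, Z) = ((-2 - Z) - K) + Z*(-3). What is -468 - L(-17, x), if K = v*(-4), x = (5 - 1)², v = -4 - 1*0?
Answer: -386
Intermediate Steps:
v = -4 (v = -4 + 0 = -4)
x = 16 (x = 4² = 16)
K = 16 (K = -4*(-4) = 16)
L(o, Z) = -18 - 4*Z (L(o, Z) = ((-2 - Z) - 1*16) + Z*(-3) = ((-2 - Z) - 16) - 3*Z = (-18 - Z) - 3*Z = -18 - 4*Z)
-468 - L(-17, x) = -468 - (-18 - 4*16) = -468 - (-18 - 64) = -468 - 1*(-82) = -468 + 82 = -386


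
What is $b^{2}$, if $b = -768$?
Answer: $589824$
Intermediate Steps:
$b^{2} = \left(-768\right)^{2} = 589824$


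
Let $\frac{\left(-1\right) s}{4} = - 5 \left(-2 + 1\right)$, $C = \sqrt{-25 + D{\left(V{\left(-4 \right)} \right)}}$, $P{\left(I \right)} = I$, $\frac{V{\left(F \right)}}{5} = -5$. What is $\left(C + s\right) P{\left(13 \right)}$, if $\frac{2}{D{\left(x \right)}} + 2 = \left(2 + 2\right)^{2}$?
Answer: $-260 + \frac{13 i \sqrt{1218}}{7} \approx -260.0 + 64.814 i$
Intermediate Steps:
$V{\left(F \right)} = -25$ ($V{\left(F \right)} = 5 \left(-5\right) = -25$)
$D{\left(x \right)} = \frac{1}{7}$ ($D{\left(x \right)} = \frac{2}{-2 + \left(2 + 2\right)^{2}} = \frac{2}{-2 + 4^{2}} = \frac{2}{-2 + 16} = \frac{2}{14} = 2 \cdot \frac{1}{14} = \frac{1}{7}$)
$C = \frac{i \sqrt{1218}}{7}$ ($C = \sqrt{-25 + \frac{1}{7}} = \sqrt{- \frac{174}{7}} = \frac{i \sqrt{1218}}{7} \approx 4.9857 i$)
$s = -20$ ($s = - 4 \left(- 5 \left(-2 + 1\right)\right) = - 4 \left(\left(-5\right) \left(-1\right)\right) = \left(-4\right) 5 = -20$)
$\left(C + s\right) P{\left(13 \right)} = \left(\frac{i \sqrt{1218}}{7} - 20\right) 13 = \left(-20 + \frac{i \sqrt{1218}}{7}\right) 13 = -260 + \frac{13 i \sqrt{1218}}{7}$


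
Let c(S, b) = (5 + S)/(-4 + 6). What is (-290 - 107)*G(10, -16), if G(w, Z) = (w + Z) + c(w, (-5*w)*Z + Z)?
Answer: -1191/2 ≈ -595.50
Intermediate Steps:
c(S, b) = 5/2 + S/2 (c(S, b) = (5 + S)/2 = (5 + S)*(½) = 5/2 + S/2)
G(w, Z) = 5/2 + Z + 3*w/2 (G(w, Z) = (w + Z) + (5/2 + w/2) = (Z + w) + (5/2 + w/2) = 5/2 + Z + 3*w/2)
(-290 - 107)*G(10, -16) = (-290 - 107)*(5/2 - 16 + (3/2)*10) = -397*(5/2 - 16 + 15) = -397*3/2 = -1191/2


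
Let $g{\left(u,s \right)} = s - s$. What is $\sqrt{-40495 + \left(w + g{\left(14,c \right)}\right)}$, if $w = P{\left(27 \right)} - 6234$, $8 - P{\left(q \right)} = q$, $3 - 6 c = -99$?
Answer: $2 i \sqrt{11687} \approx 216.21 i$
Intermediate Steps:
$c = 17$ ($c = \frac{1}{2} - - \frac{33}{2} = \frac{1}{2} + \frac{33}{2} = 17$)
$P{\left(q \right)} = 8 - q$
$w = -6253$ ($w = \left(8 - 27\right) - 6234 = -19 - 6234 = -6253$)
$g{\left(u,s \right)} = 0$
$\sqrt{-40495 + \left(w + g{\left(14,c \right)}\right)} = \sqrt{-40495 + \left(-6253 + 0\right)} = \sqrt{-40495 - 6253} = \sqrt{-46748} = 2 i \sqrt{11687}$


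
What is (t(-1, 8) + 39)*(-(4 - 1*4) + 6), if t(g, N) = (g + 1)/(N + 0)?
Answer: 234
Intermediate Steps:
t(g, N) = (1 + g)/N
(t(-1, 8) + 39)*(-(4 - 1*4) + 6) = ((1 - 1)/8 + 39)*(-(4 - 1*4) + 6) = ((1/8)*0 + 39)*(-(4 - 4) + 6) = (0 + 39)*(-1*0 + 6) = 39*(0 + 6) = 39*6 = 234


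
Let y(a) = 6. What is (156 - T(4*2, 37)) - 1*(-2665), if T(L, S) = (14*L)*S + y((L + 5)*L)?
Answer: -1329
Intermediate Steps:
T(L, S) = 6 + 14*L*S (T(L, S) = (14*L)*S + 6 = 14*L*S + 6 = 6 + 14*L*S)
(156 - T(4*2, 37)) - 1*(-2665) = (156 - (6 + 14*(4*2)*37)) - 1*(-2665) = (156 - (6 + 14*8*37)) + 2665 = (156 - (6 + 4144)) + 2665 = (156 - 1*4150) + 2665 = (156 - 4150) + 2665 = -3994 + 2665 = -1329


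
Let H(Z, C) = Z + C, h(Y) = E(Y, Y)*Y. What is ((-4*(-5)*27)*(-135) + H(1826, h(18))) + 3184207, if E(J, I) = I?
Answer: 3113457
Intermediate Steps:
h(Y) = Y² (h(Y) = Y*Y = Y²)
H(Z, C) = C + Z
((-4*(-5)*27)*(-135) + H(1826, h(18))) + 3184207 = ((-4*(-5)*27)*(-135) + (18² + 1826)) + 3184207 = ((20*27)*(-135) + (324 + 1826)) + 3184207 = (540*(-135) + 2150) + 3184207 = (-72900 + 2150) + 3184207 = -70750 + 3184207 = 3113457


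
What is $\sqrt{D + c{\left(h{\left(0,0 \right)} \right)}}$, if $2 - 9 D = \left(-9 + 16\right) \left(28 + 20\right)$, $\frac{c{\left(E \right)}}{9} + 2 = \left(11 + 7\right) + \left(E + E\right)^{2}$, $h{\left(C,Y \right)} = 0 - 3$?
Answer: $\frac{\sqrt{3878}}{3} \approx 20.758$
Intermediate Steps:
$h{\left(C,Y \right)} = -3$
$c{\left(E \right)} = 144 + 36 E^{2}$ ($c{\left(E \right)} = -18 + 9 \left(\left(11 + 7\right) + \left(E + E\right)^{2}\right) = -18 + 9 \left(18 + \left(2 E\right)^{2}\right) = -18 + 9 \left(18 + 4 E^{2}\right) = -18 + \left(162 + 36 E^{2}\right) = 144 + 36 E^{2}$)
$D = - \frac{334}{9}$ ($D = \frac{2}{9} - \frac{\left(-9 + 16\right) \left(28 + 20\right)}{9} = \frac{2}{9} - \frac{7 \cdot 48}{9} = \frac{2}{9} - \frac{112}{3} = - \frac{334}{9} \approx -37.111$)
$\sqrt{D + c{\left(h{\left(0,0 \right)} \right)}} = \sqrt{- \frac{334}{9} + \left(144 + 36 \left(-3\right)^{2}\right)} = \sqrt{- \frac{334}{9} + \left(144 + 36 \cdot 9\right)} = \sqrt{- \frac{334}{9} + \left(144 + 324\right)} = \sqrt{- \frac{334}{9} + 468} = \sqrt{\frac{3878}{9}} = \frac{\sqrt{3878}}{3}$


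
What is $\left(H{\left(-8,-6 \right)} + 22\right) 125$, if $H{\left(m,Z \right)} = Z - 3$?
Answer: $1625$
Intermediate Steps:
$H{\left(m,Z \right)} = -3 + Z$
$\left(H{\left(-8,-6 \right)} + 22\right) 125 = \left(\left(-3 - 6\right) + 22\right) 125 = \left(-9 + 22\right) 125 = 13 \cdot 125 = 1625$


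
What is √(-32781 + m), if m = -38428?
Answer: I*√71209 ≈ 266.85*I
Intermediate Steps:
√(-32781 + m) = √(-32781 - 38428) = √(-71209) = I*√71209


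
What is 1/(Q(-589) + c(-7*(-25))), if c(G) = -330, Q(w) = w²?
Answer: 1/346591 ≈ 2.8852e-6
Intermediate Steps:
1/(Q(-589) + c(-7*(-25))) = 1/((-589)² - 330) = 1/(346921 - 330) = 1/346591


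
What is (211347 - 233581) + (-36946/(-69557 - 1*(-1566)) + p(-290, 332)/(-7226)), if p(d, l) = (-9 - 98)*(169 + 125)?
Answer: -780087450955/35093069 ≈ -22229.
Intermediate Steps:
p(d, l) = -31458 (p(d, l) = -107*294 = -31458)
(211347 - 233581) + (-36946/(-69557 - 1*(-1566)) + p(-290, 332)/(-7226)) = (211347 - 233581) + (-36946/(-69557 - 1*(-1566)) - 31458/(-7226)) = -22234 + (-36946/(-69557 + 1566) - 31458*(-1/7226)) = -22234 + (-36946/(-67991) + 15729/3613) = -22234 + (-36946*(-1/67991) + 15729/3613) = -22234 + (5278/9713 + 15729/3613) = -22234 + 171845191/35093069 = -780087450955/35093069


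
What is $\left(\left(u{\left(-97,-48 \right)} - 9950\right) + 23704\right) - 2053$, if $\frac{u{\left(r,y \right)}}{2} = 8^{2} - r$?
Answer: $12023$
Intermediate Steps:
$u{\left(r,y \right)} = 128 - 2 r$ ($u{\left(r,y \right)} = 2 \left(8^{2} - r\right) = 2 \left(64 - r\right) = 128 - 2 r$)
$\left(\left(u{\left(-97,-48 \right)} - 9950\right) + 23704\right) - 2053 = \left(\left(\left(128 - -194\right) - 9950\right) + 23704\right) - 2053 = \left(\left(\left(128 + 194\right) - 9950\right) + 23704\right) - 2053 = \left(\left(322 - 9950\right) + 23704\right) - 2053 = \left(-9628 + 23704\right) - 2053 = 14076 - 2053 = 12023$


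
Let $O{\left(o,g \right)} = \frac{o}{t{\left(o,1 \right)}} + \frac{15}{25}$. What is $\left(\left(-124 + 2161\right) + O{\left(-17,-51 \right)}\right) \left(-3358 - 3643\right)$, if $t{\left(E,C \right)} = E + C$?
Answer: $- \frac{1141814093}{80} \approx -1.4273 \cdot 10^{7}$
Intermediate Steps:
$t{\left(E,C \right)} = C + E$
$O{\left(o,g \right)} = \frac{3}{5} + \frac{o}{1 + o}$ ($O{\left(o,g \right)} = \frac{o}{1 + o} + \frac{15}{25} = \frac{o}{1 + o} + 15 \cdot \frac{1}{25} = \frac{o}{1 + o} + \frac{3}{5} = \frac{3}{5} + \frac{o}{1 + o}$)
$\left(\left(-124 + 2161\right) + O{\left(-17,-51 \right)}\right) \left(-3358 - 3643\right) = \left(\left(-124 + 2161\right) + \frac{3 + 8 \left(-17\right)}{5 \left(1 - 17\right)}\right) \left(-3358 - 3643\right) = \left(2037 + \frac{3 - 136}{5 \left(-16\right)}\right) \left(-7001\right) = \left(2037 + \frac{1}{5} \left(- \frac{1}{16}\right) \left(-133\right)\right) \left(-7001\right) = \left(2037 + \frac{133}{80}\right) \left(-7001\right) = \frac{163093}{80} \left(-7001\right) = - \frac{1141814093}{80}$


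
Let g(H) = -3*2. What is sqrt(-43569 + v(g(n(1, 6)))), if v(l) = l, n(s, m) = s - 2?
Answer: 5*I*sqrt(1743) ≈ 208.75*I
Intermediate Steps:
n(s, m) = -2 + s
g(H) = -6
sqrt(-43569 + v(g(n(1, 6)))) = sqrt(-43569 - 6) = sqrt(-43575) = 5*I*sqrt(1743)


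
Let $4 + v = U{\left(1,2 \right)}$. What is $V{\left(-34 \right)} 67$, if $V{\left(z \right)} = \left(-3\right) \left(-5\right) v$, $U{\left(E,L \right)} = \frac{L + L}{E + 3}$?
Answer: $-3015$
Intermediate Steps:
$U{\left(E,L \right)} = \frac{2 L}{3 + E}$
$v = -3$ ($v = -4 + 2 \cdot 2 \frac{1}{3 + 1} = -4 + 2 \cdot 2 \cdot \frac{1}{4} = -4 + 1 = -3$)
$V{\left(z \right)} = -45$ ($V{\left(z \right)} = \left(-3\right) \left(-5\right) \left(-3\right) = 15 \left(-3\right) = -45$)
$V{\left(-34 \right)} 67 = \left(-45\right) 67 = -3015$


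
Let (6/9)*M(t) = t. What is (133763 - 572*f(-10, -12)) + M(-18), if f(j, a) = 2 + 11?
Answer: 126300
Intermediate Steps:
f(j, a) = 13
M(t) = 3*t/2
(133763 - 572*f(-10, -12)) + M(-18) = (133763 - 572*13) + (3/2)*(-18) = (133763 - 7436) - 27 = 126327 - 27 = 126300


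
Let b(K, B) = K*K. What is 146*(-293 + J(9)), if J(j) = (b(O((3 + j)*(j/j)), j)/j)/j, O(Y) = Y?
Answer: -382666/9 ≈ -42518.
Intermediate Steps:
b(K, B) = K²
J(j) = (3 + j)²/j² (J(j) = (((3 + j)*(j/j))²/j)/j = (((3 + j)*1)²/j)/j = ((3 + j)²/j)/j = (3 + j)²/j²)
146*(-293 + J(9)) = 146*(-293 + (3 + 9)²/9²) = 146*(-293 + (1/81)*12²) = 146*(-293 + (1/81)*144) = 146*(-293 + 16/9) = 146*(-2621/9) = -382666/9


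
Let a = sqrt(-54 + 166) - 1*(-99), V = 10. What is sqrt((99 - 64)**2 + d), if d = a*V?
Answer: sqrt(2215 + 40*sqrt(7)) ≈ 48.175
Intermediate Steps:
a = 99 + 4*sqrt(7) (a = sqrt(112) + 99 = 4*sqrt(7) + 99 = 99 + 4*sqrt(7) ≈ 109.58)
d = 990 + 40*sqrt(7) (d = (99 + 4*sqrt(7))*10 = 990 + 40*sqrt(7) ≈ 1095.8)
sqrt((99 - 64)**2 + d) = sqrt((99 - 64)**2 + (990 + 40*sqrt(7))) = sqrt(35**2 + (990 + 40*sqrt(7))) = sqrt(1225 + (990 + 40*sqrt(7))) = sqrt(2215 + 40*sqrt(7))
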